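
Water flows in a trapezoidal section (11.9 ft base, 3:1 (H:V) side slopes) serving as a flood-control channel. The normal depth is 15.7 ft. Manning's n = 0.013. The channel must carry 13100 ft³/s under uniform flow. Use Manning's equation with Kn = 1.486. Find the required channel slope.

With bottom width b = 11.9 ft and side slope z = 3: A = (b + zy)y = (11.9 + 3×15.7)×15.7 = 926.3 ft²; P = b + 2y√(1+z²) = 11.9 + 2×15.7×3.162 = 111.2 ft.
Hydraulic radius R = A/P = 926.3/111.2 = 8.33 ft.
From Manning's equation, S = [nQ / (1.486 A R^(2/3))]² = [0.013 × 13100 / (1.486 × 926.3 × 8.33^(2/3))]² = 0.000906.

S = 0.000906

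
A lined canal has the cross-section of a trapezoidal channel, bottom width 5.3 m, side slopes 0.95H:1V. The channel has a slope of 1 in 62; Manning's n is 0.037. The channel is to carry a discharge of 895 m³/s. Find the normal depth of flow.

Manning's equation rearranged: A R^(2/3) = nQ / (1·√S) = 0.037 × 895 / (√0.01613) = 260.7.
Try y = 10.1 m: A R^(2/3) = 412.3 — too large.
Try y = 8.16 m: A R^(2/3) = 260.7 — ≈ 260.7.

y_n = 8.16 m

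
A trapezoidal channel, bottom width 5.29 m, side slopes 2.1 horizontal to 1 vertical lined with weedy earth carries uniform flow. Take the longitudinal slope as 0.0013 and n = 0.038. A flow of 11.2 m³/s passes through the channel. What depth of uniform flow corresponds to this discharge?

Manning's equation rearranged: A R^(2/3) = nQ / (1·√S) = 0.038 × 11.2 / (√0.0013) = 11.8.
Trying y = 1.59 m: A R^(2/3) = 14.46 — high.
Trying y = 1.19 m: A R^(2/3) = 8.357 — low.
Trying y = 1.43 m: A R^(2/3) = 11.8 — ≈ 11.8.

y_n = 1.43 m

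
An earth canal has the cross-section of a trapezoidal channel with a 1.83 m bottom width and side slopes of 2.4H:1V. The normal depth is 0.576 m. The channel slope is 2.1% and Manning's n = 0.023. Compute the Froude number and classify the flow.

supercritical

With bottom width b = 1.83 m and side slope z = 2.4: A = (b + zy)y = (1.83 + 2.4×0.576)×0.576 = 1.85 m²; P = b + 2y√(1+z²) = 1.83 + 2×0.576×2.6 = 4.825 m.
Hydraulic radius R = A/P = 1.85/4.825 = 0.3835 m.
V = (1/n) R^(2/3) √S = (1/0.023) × 0.3835^(2/3) × √0.021 = 3.326 m/s. Hydraulic depth D_h = A/T = 1.85/4.595 = 0.4027 m.
Froude number Fr = V/√(g·D_h) = 3.326/√(9.81×0.4027) = 1.67, which is greater than 1, so the flow is supercritical.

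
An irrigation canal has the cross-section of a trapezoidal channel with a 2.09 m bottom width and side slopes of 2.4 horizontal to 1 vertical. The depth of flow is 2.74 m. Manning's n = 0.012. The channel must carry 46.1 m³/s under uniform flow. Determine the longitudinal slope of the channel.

S = 0.00033

With bottom width b = 2.09 m and side slope z = 2.4: A = (b + zy)y = (2.09 + 2.4×2.74)×2.74 = 23.74 m²; P = b + 2y√(1+z²) = 2.09 + 2×2.74×2.6 = 16.34 m.
Hydraulic radius R = A/P = 23.74/16.34 = 1.453 m.
From Manning's equation, S = [nQ / (1 A R^(2/3))]² = [0.012 × 46.1 / (1 × 23.74 × 1.453^(2/3))]² = 0.00033.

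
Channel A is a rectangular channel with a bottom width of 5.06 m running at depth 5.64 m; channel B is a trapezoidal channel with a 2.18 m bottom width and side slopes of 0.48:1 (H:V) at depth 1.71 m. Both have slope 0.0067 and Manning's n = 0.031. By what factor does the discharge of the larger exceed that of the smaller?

8.93

Channel A: Flow area A = b·y = 5.06 × 5.64 = 28.54 m². Wetted perimeter P = b + 2y = 5.06 + 2×5.64 = 16.34 m. Hydraulic radius R = A/P = 28.54/16.34 = 1.747 m. Q_A = (1/0.031)·28.54·1.747^(2/3)·√0.0067 = 109.3 m³/s.
Channel B: With bottom width b = 2.18 m and side slope z = 0.48: A = (b + zy)y = (2.18 + 0.48×1.71)×1.71 = 5.131 m²; P = b + 2y√(1+z²) = 2.18 + 2×1.71×1.109 = 5.974 m. Hydraulic radius R = A/P = 5.131/5.974 = 0.859 m. Q_B = (1/0.031)·5.131·0.859^(2/3)·√0.0067 = 12.24 m³/s.
The larger discharge is 109.3 m³/s and the smaller is 12.24 m³/s; the ratio is 8.93.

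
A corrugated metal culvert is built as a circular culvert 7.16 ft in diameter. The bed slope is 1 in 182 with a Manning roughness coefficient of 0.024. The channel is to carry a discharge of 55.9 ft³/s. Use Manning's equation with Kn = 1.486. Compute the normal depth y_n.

y_n = 2.2 ft

Manning's equation rearranged: A R^(2/3) = nQ / (1.486·√S) = 0.024 × 55.9 / (1.486 × √0.005495) = 12.18.
At y = 2.47 ft: A R^(2/3) = 15.19 — high.
At y = 2.2 ft: A R^(2/3) = 12.17 — ≈ 12.18.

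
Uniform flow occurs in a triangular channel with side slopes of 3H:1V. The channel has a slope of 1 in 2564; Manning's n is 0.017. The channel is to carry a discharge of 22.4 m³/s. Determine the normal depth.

Manning's equation rearranged: A R^(2/3) = nQ / (1·√S) = 0.017 × 22.4 / (√0.00039) = 19.28.
Trying y = 1.99 m: A R^(2/3) = 11.43 — low.
Trying y = 2.81 m: A R^(2/3) = 28.69 — high.
Trying y = 2.42 m: A R^(2/3) = 19.26 — close enough.

y_n = 2.42 m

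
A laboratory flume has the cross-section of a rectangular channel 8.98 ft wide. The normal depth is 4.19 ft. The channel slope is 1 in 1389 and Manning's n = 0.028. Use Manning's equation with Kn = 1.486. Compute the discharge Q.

Q = 89.7 ft³/s

Flow area A = b·y = 8.98 × 4.19 = 37.63 ft². Wetted perimeter P = b + 2y = 8.98 + 2×4.19 = 17.36 ft.
Hydraulic radius R = A/P = 37.63/17.36 = 2.167 ft.
Manning's equation: Q = (1.486/n) A R^(2/3) S^(1/2) = (1.486/0.028) × 37.63 × 2.167^(2/3) × 0.0007199^(1/2) = 89.7 ft³/s.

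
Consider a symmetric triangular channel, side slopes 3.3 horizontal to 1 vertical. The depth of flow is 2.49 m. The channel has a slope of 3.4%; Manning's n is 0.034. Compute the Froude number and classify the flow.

supercritical

For a triangular section with side slope z = 3.3: A = zy² = 3.3×2.49² = 20.46 m²; P = 2y√(1+z²) = 2×2.49×3.448 = 17.17 m.
Hydraulic radius R = A/P = 20.46/17.17 = 1.191 m.
V = (1/n) R^(2/3) √S = (1/0.034) × 1.191^(2/3) × √0.034 = 6.095 m/s. Hydraulic depth D_h = A/T = 20.46/16.43 = 1.245 m.
Froude number Fr = V/√(g·D_h) = 6.095/√(9.81×1.245) = 1.74, which is greater than 1, so the flow is supercritical.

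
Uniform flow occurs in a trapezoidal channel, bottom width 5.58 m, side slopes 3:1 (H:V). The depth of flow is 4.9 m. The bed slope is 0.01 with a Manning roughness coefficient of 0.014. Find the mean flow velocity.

V = 13.9 m/s

With bottom width b = 5.58 m and side slope z = 3: A = (b + zy)y = (5.58 + 3×4.9)×4.9 = 99.37 m²; P = b + 2y√(1+z²) = 5.58 + 2×4.9×3.162 = 36.57 m.
Hydraulic radius R = A/P = 99.37/36.57 = 2.717 m.
From Manning's equation, V = (1/n) R^(2/3) S^(1/2) = (1/0.014) × 2.717^(2/3) × 0.01^(1/2) = 13.9 m/s.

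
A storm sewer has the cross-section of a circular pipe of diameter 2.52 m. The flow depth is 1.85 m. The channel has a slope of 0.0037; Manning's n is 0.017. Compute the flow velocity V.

V = 2.97 m/s

For a circular section of diameter D = 2.52 m at depth y = 1.85 m, the central angle is θ = 2 arccos(1 − 2y/D) = 4.116 rad. Then A = (D²/8)(θ − sin θ) = 3.924 m² and P = Dθ/2 = 5.186 m.
Hydraulic radius R = A/P = 3.924/5.186 = 0.7567 m.
From Manning's equation, V = (1/n) R^(2/3) S^(1/2) = (1/0.017) × 0.7567^(2/3) × 0.0037^(1/2) = 2.97 m/s.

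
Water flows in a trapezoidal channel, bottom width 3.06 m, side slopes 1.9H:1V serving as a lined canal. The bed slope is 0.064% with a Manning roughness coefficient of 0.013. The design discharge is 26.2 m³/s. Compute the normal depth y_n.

Manning's equation rearranged: A R^(2/3) = nQ / (1·√S) = 0.013 × 26.2 / (√0.00064) = 13.46.
At y = 2.32 m: A R^(2/3) = 20.96 — over.
At y = 1.41 m: A R^(2/3) = 7.475 — short.
At y = 1.88 m: A R^(2/3) = 13.45 — close enough.

y_n = 1.88 m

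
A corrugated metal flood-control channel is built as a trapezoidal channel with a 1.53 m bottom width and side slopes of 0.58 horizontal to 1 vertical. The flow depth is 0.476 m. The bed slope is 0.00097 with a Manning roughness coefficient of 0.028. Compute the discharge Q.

With bottom width b = 1.53 m and side slope z = 0.58: A = (b + zy)y = (1.53 + 0.58×0.476)×0.476 = 0.8597 m²; P = b + 2y√(1+z²) = 1.53 + 2×0.476×1.156 = 2.631 m.
Hydraulic radius R = A/P = 0.8597/2.631 = 0.3268 m.
Manning's equation: Q = (1/n) A R^(2/3) S^(1/2) = (1/0.028) × 0.8597 × 0.3268^(2/3) × 0.00097^(1/2) = 0.454 m³/s.

Q = 0.454 m³/s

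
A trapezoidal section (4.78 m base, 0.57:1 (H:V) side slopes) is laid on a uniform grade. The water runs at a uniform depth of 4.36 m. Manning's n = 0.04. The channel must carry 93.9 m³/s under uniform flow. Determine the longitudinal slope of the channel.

S = 0.00511

With bottom width b = 4.78 m and side slope z = 0.57: A = (b + zy)y = (4.78 + 0.57×4.36)×4.36 = 31.68 m²; P = b + 2y√(1+z²) = 4.78 + 2×4.36×1.151 = 14.82 m.
Hydraulic radius R = A/P = 31.68/14.82 = 2.138 m.
From Manning's equation, S = [nQ / (1 A R^(2/3))]² = [0.04 × 93.9 / (1 × 31.68 × 2.138^(2/3))]² = 0.00511.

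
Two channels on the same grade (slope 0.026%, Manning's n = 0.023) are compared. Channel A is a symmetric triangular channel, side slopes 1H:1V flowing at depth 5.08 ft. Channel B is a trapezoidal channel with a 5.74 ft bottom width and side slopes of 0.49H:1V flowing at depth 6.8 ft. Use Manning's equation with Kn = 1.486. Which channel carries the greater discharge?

channel B

Channel A: For a triangular section with side slope z = 1: A = zy² = 1×5.08² = 25.81 ft²; P = 2y√(1+z²) = 2×5.08×1.414 = 14.37 ft. Hydraulic radius R = A/P = 25.81/14.37 = 1.796 ft. Q_A = (1.486/0.023)·25.81·1.796^(2/3)·√0.00026 = 39.72 ft³/s.
Channel B: With bottom width b = 5.74 ft and side slope z = 0.49: A = (b + zy)y = (5.74 + 0.49×6.8)×6.8 = 61.69 ft²; P = b + 2y√(1+z²) = 5.74 + 2×6.8×1.114 = 20.88 ft. Hydraulic radius R = A/P = 61.69/20.88 = 2.954 ft. Q_B = (1.486/0.023)·61.69·2.954^(2/3)·√0.00026 = 132.3 ft³/s.
Q_A = 39.72 ft³/s vs Q_B = 132.3 ft³/s, so channel B carries more.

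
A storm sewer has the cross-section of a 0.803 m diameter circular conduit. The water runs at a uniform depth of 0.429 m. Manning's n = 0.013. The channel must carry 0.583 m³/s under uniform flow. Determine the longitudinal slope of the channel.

For a circular section of diameter D = 0.803 m at depth y = 0.429 m, the central angle is θ = 2 arccos(1 − 2y/D) = 3.279 rad. Then A = (D²/8)(θ − sin θ) = 0.2753 m² and P = Dθ/2 = 1.316 m.
Hydraulic radius R = A/P = 0.2753/1.316 = 0.2091 m.
From Manning's equation, S = [nQ / (1 A R^(2/3))]² = [0.013 × 0.583 / (1 × 0.2753 × 0.2091^(2/3))]² = 0.00611.

S = 0.00611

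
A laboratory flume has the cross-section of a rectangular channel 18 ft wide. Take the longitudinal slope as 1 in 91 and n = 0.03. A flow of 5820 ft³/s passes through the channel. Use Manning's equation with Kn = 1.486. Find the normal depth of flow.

Manning's equation rearranged: A R^(2/3) = nQ / (1.486·√S) = 0.03 × 5820 / (1.486 × √0.01099) = 1121.
At y = 16.1 ft: A R^(2/3) = 932.6 — short.
At y = 22.1 ft: A R^(2/3) = 1371 — over.
At y = 18.7 ft: A R^(2/3) = 1121 — close enough.

y_n = 18.7 ft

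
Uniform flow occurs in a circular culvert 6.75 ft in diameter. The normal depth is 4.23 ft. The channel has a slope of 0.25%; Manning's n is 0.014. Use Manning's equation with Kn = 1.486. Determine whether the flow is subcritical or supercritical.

subcritical

For a circular section of diameter D = 6.75 ft at depth y = 4.23 ft, the central angle is θ = 2 arccos(1 − 2y/D) = 3.654 rad. Then A = (D²/8)(θ − sin θ) = 23.6 ft² and P = Dθ/2 = 12.33 ft.
Hydraulic radius R = A/P = 23.6/12.33 = 1.914 ft.
V = (1.486/n) R^(2/3) √S = (1.486/0.014) × 1.914^(2/3) × √0.0025 = 8.181 ft/s. Hydraulic depth D_h = A/T = 23.6/6.53 = 3.614 ft.
Froude number Fr = V/√(g·D_h) = 8.181/√(32.2×3.614) = 0.758, which is less than 1, so the flow is subcritical.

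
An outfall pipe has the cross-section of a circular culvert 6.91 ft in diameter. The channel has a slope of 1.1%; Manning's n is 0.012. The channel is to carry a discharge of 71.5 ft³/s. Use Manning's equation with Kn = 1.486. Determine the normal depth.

y_n = 1.49 ft

Manning's equation rearranged: A R^(2/3) = nQ / (1.486·√S) = 0.012 × 71.5 / (1.486 × √0.011) = 5.505.
Trying y = 1.06 ft: A R^(2/3) = 2.749 — low.
Trying y = 1.89 ft: A R^(2/3) = 8.83 — high.
Trying y = 1.49 ft: A R^(2/3) = 5.504 — matches.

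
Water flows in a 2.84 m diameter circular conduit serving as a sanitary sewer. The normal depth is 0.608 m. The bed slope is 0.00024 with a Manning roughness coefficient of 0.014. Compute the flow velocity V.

For a circular section of diameter D = 2.84 m at depth y = 0.608 m, the central angle is θ = 2 arccos(1 − 2y/D) = 1.924 rad. Then A = (D²/8)(θ − sin θ) = 0.994 m² and P = Dθ/2 = 2.732 m.
Hydraulic radius R = A/P = 0.994/2.732 = 0.3638 m.
From Manning's equation, V = (1/n) R^(2/3) S^(1/2) = (1/0.014) × 0.3638^(2/3) × 0.00024^(1/2) = 0.564 m/s.

V = 0.564 m/s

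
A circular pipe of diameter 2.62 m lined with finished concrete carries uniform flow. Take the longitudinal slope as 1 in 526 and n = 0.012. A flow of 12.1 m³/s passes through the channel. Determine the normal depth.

Manning's equation rearranged: A R^(2/3) = nQ / (1·√S) = 0.012 × 12.1 / (√0.001901) = 3.33.
Try y = 1.5 m: A R^(2/3) = 2.54 — low.
Try y = 2.08 m: A R^(2/3) = 3.944 — high.
Try y = 1.8 m: A R^(2/3) = 3.321 — ≈ 3.33.

y_n = 1.8 m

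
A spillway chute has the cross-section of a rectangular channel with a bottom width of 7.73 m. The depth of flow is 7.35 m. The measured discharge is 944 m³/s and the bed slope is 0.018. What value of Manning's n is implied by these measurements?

n = 0.015

Flow area A = b·y = 7.73 × 7.35 = 56.82 m². Wetted perimeter P = b + 2y = 7.73 + 2×7.35 = 22.43 m.
Hydraulic radius R = A/P = 56.82/22.43 = 2.533 m.
Rearranging Manning's equation: n = (1/Q) A R^(2/3) S^(1/2) = (1/944) × 56.82 × 2.533^(2/3) × √0.018 = 0.015.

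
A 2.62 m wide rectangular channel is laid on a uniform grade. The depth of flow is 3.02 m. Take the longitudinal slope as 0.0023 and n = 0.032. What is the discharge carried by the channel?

Flow area A = b·y = 2.62 × 3.02 = 7.912 m². Wetted perimeter P = b + 2y = 2.62 + 2×3.02 = 8.66 m.
Hydraulic radius R = A/P = 7.912/8.66 = 0.9137 m.
Manning's equation: Q = (1/n) A R^(2/3) S^(1/2) = (1/0.032) × 7.912 × 0.9137^(2/3) × 0.0023^(1/2) = 11.2 m³/s.

Q = 11.2 m³/s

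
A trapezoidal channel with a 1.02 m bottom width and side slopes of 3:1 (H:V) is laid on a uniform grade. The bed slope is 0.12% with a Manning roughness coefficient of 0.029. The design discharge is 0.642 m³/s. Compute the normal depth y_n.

y_n = 0.488 m

Manning's equation rearranged: A R^(2/3) = nQ / (1·√S) = 0.029 × 0.642 / (√0.0012) = 0.5375.
Trying y = 0.599 m: A R^(2/3) = 0.8395 — high.
Trying y = 0.336 m: A R^(2/3) = 0.2458 — low.
Trying y = 0.488 m: A R^(2/3) = 0.5374 — matches.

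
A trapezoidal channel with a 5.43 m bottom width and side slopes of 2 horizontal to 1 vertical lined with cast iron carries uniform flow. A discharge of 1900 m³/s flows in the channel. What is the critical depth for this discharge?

At critical depth, Q² T / (g A³) = 1, i.e. A³/T = Q²/g = 1900²/9.81 = 368000.
Trying y = 12.4 m: A³/T = 957100 — over.
Trying y = 8.12 m: A³/T = 143700 — short.
Trying y = 10 m: A³/T = 362000 — matches.

y_c = 10 m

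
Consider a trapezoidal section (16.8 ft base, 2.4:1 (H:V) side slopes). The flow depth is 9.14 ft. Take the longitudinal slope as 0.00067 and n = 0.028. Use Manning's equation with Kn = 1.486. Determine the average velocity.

V = 4.28 ft/s

With bottom width b = 16.8 ft and side slope z = 2.4: A = (b + zy)y = (16.8 + 2.4×9.14)×9.14 = 354 ft²; P = b + 2y√(1+z²) = 16.8 + 2×9.14×2.6 = 64.33 ft.
Hydraulic radius R = A/P = 354/64.33 = 5.504 ft.
From Manning's equation, V = (1.486/n) R^(2/3) S^(1/2) = (1.486/0.028) × 5.504^(2/3) × 0.00067^(1/2) = 4.28 ft/s.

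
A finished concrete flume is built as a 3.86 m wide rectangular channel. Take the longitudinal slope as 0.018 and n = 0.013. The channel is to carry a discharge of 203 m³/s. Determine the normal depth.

y_n = 4.22 m

Manning's equation rearranged: A R^(2/3) = nQ / (1·√S) = 0.013 × 203 / (√0.018) = 19.67.
Try y = 5.12 m: A R^(2/3) = 24.75 — over.
Try y = 3.15 m: A R^(2/3) = 13.71 — short.
Try y = 4.22 m: A R^(2/3) = 19.64 — matches.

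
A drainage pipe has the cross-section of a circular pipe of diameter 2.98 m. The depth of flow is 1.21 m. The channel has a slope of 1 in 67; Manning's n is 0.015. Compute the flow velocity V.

V = 6.08 m/s

For a circular section of diameter D = 2.98 m at depth y = 1.21 m, the central angle is θ = 2 arccos(1 − 2y/D) = 2.764 rad. Then A = (D²/8)(θ − sin θ) = 2.658 m² and P = Dθ/2 = 4.118 m.
Hydraulic radius R = A/P = 2.658/4.118 = 0.6455 m.
From Manning's equation, V = (1/n) R^(2/3) S^(1/2) = (1/0.015) × 0.6455^(2/3) × 0.01493^(1/2) = 6.08 m/s.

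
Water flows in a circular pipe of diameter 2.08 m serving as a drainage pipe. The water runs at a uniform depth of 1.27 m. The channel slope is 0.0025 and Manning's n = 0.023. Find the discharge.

Q = 3.3 m³/s

For a circular section of diameter D = 2.08 m at depth y = 1.27 m, the central angle is θ = 2 arccos(1 − 2y/D) = 3.588 rad. Then A = (D²/8)(θ − sin θ) = 2.173 m² and P = Dθ/2 = 3.731 m.
Hydraulic radius R = A/P = 2.173/3.731 = 0.5825 m.
Manning's equation: Q = (1/n) A R^(2/3) S^(1/2) = (1/0.023) × 2.173 × 0.5825^(2/3) × 0.0025^(1/2) = 3.3 m³/s.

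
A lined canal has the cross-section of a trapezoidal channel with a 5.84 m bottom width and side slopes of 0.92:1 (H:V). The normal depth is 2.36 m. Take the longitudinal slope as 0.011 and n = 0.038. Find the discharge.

With bottom width b = 5.84 m and side slope z = 0.92: A = (b + zy)y = (5.84 + 0.92×2.36)×2.36 = 18.91 m²; P = b + 2y√(1+z²) = 5.84 + 2×2.36×1.359 = 12.25 m.
Hydraulic radius R = A/P = 18.91/12.25 = 1.543 m.
Manning's equation: Q = (1/n) A R^(2/3) S^(1/2) = (1/0.038) × 18.91 × 1.543^(2/3) × 0.011^(1/2) = 69.7 m³/s.

Q = 69.7 m³/s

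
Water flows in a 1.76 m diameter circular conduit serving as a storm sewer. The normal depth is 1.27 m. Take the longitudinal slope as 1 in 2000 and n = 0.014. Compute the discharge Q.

Q = 1.96 m³/s

For a circular section of diameter D = 1.76 m at depth y = 1.27 m, the central angle is θ = 2 arccos(1 − 2y/D) = 4.06 rad. Then A = (D²/8)(θ − sin θ) = 1.88 m² and P = Dθ/2 = 3.573 m.
Hydraulic radius R = A/P = 1.88/3.573 = 0.5261 m.
Manning's equation: Q = (1/n) A R^(2/3) S^(1/2) = (1/0.014) × 1.88 × 0.5261^(2/3) × 0.0005^(1/2) = 1.96 m³/s.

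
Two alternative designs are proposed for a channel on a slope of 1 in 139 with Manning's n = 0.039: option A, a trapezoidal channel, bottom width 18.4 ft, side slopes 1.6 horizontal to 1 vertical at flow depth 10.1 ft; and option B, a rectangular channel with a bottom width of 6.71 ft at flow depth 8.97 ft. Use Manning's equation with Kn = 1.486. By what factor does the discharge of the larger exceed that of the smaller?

10.8

Channel A: With bottom width b = 18.4 ft and side slope z = 1.6: A = (b + zy)y = (18.4 + 1.6×10.1)×10.1 = 349.1 ft²; P = b + 2y√(1+z²) = 18.4 + 2×10.1×1.887 = 56.51 ft. Hydraulic radius R = A/P = 349.1/56.51 = 6.177 ft. Q_A = (1.486/0.039)·349.1·6.177^(2/3)·√0.007194 = 3798 ft³/s.
Channel B: Flow area A = b·y = 6.71 × 8.97 = 60.19 ft². Wetted perimeter P = b + 2y = 6.71 + 2×8.97 = 24.65 ft. Hydraulic radius R = A/P = 60.19/24.65 = 2.442 ft. Q_B = (1.486/0.039)·60.19·2.442^(2/3)·√0.007194 = 352.7 ft³/s.
The larger discharge is 3798 ft³/s and the smaller is 352.7 ft³/s; the ratio is 10.8.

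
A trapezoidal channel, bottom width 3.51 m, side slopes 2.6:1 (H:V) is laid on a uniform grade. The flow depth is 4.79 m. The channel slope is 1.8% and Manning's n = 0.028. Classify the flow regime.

supercritical

With bottom width b = 3.51 m and side slope z = 2.6: A = (b + zy)y = (3.51 + 2.6×4.79)×4.79 = 76.47 m²; P = b + 2y√(1+z²) = 3.51 + 2×4.79×2.786 = 30.2 m.
Hydraulic radius R = A/P = 76.47/30.2 = 2.532 m.
V = (1/n) R^(2/3) √S = (1/0.028) × 2.532^(2/3) × √0.018 = 8.902 m/s. Hydraulic depth D_h = A/T = 76.47/28.42 = 2.691 m.
Froude number Fr = V/√(g·D_h) = 8.902/√(9.81×2.691) = 1.73, which is greater than 1, so the flow is supercritical.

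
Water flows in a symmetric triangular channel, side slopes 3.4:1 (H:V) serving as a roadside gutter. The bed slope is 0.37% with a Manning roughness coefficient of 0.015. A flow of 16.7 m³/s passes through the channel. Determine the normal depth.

y_n = 1.29 m

Manning's equation rearranged: A R^(2/3) = nQ / (1·√S) = 0.015 × 16.7 / (√0.0037) = 4.118.
Trying y = 0.935 m: A R^(2/3) = 1.742 — too small.
Trying y = 1.49 m: A R^(2/3) = 6.034 — too large.
Trying y = 1.29 m: A R^(2/3) = 4.109 — close enough.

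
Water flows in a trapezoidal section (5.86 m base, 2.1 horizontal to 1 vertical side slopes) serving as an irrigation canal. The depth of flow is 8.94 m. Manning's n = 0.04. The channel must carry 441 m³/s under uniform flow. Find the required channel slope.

With bottom width b = 5.86 m and side slope z = 2.1: A = (b + zy)y = (5.86 + 2.1×8.94)×8.94 = 220.2 m²; P = b + 2y√(1+z²) = 5.86 + 2×8.94×2.326 = 47.45 m.
Hydraulic radius R = A/P = 220.2/47.45 = 4.641 m.
From Manning's equation, S = [nQ / (1 A R^(2/3))]² = [0.04 × 441 / (1 × 220.2 × 4.641^(2/3))]² = 0.000829.

S = 0.000829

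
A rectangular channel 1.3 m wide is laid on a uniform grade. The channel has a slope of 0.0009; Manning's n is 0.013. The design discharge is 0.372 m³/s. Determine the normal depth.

Manning's equation rearranged: A R^(2/3) = nQ / (1·√S) = 0.013 × 0.372 / (√0.0009) = 0.1612.
Try y = 0.289 m: A R^(2/3) = 0.1285 — too small.
Try y = 0.338 m: A R^(2/3) = 0.1613 — close enough.

y_n = 0.338 m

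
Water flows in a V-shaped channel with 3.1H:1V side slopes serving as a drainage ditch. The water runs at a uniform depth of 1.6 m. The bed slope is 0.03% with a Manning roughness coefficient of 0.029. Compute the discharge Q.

Q = 3.95 m³/s

For a triangular section with side slope z = 3.1: A = zy² = 3.1×1.6² = 7.936 m²; P = 2y√(1+z²) = 2×1.6×3.257 = 10.42 m.
Hydraulic radius R = A/P = 7.936/10.42 = 0.7614 m.
Manning's equation: Q = (1/n) A R^(2/3) S^(1/2) = (1/0.029) × 7.936 × 0.7614^(2/3) × 0.0003^(1/2) = 3.95 m³/s.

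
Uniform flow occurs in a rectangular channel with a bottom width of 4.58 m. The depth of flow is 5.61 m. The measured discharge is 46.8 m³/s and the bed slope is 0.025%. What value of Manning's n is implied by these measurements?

Flow area A = b·y = 4.58 × 5.61 = 25.69 m². Wetted perimeter P = b + 2y = 4.58 + 2×5.61 = 15.8 m.
Hydraulic radius R = A/P = 25.69/15.8 = 1.626 m.
Rearranging Manning's equation: n = (1/Q) A R^(2/3) S^(1/2) = (1/46.8) × 25.69 × 1.626^(2/3) × √0.00025 = 0.012.

n = 0.012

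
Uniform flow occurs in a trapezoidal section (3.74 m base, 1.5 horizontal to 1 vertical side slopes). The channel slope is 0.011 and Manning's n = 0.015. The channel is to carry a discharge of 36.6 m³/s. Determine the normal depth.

y_n = 1.13 m

Manning's equation rearranged: A R^(2/3) = nQ / (1·√S) = 0.015 × 36.6 / (√0.011) = 5.235.
Trying y = 1.34 m: A R^(2/3) = 7.177 — over.
Trying y = 0.877 m: A R^(2/3) = 3.301 — short.
Trying y = 1.13 m: A R^(2/3) = 5.23 — ≈ 5.235.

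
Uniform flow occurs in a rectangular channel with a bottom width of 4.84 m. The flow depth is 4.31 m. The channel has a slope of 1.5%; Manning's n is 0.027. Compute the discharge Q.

Q = 127 m³/s

Flow area A = b·y = 4.84 × 4.31 = 20.86 m². Wetted perimeter P = b + 2y = 4.84 + 2×4.31 = 13.46 m.
Hydraulic radius R = A/P = 20.86/13.46 = 1.55 m.
Manning's equation: Q = (1/n) A R^(2/3) S^(1/2) = (1/0.027) × 20.86 × 1.55^(2/3) × 0.015^(1/2) = 127 m³/s.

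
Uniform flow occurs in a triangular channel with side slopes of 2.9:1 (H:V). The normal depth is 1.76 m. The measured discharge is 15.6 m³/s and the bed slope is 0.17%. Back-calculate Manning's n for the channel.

For a triangular section with side slope z = 2.9: A = zy² = 2.9×1.76² = 8.983 m²; P = 2y√(1+z²) = 2×1.76×3.068 = 10.8 m.
Hydraulic radius R = A/P = 8.983/10.8 = 0.8319 m.
Rearranging Manning's equation: n = (1/Q) A R^(2/3) S^(1/2) = (1/15.6) × 8.983 × 0.8319^(2/3) × √0.0017 = 0.021.

n = 0.021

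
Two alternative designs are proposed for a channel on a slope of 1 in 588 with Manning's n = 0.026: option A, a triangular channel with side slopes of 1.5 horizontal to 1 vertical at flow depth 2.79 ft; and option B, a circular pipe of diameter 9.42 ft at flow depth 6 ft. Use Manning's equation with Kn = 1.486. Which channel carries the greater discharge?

channel B

Channel A: For a triangular section with side slope z = 1.5: A = zy² = 1.5×2.79² = 11.68 ft²; P = 2y√(1+z²) = 2×2.79×1.803 = 10.06 ft. Hydraulic radius R = A/P = 11.68/10.06 = 1.161 ft. Q_A = (1.486/0.026)·11.68·1.161^(2/3)·√0.001701 = 30.4 ft³/s.
Channel B: For a circular section of diameter D = 9.42 ft at depth y = 6 ft, the central angle is θ = 2 arccos(1 − 2y/D) = 3.696 rad. Then A = (D²/8)(θ − sin θ) = 46.84 ft² and P = Dθ/2 = 17.41 ft. Hydraulic radius R = A/P = 46.84/17.41 = 2.691 ft. Q_B = (1.486/0.026)·46.84·2.691^(2/3)·√0.001701 = 213.6 ft³/s.
Q_A = 30.4 ft³/s vs Q_B = 213.6 ft³/s, so channel B carries more.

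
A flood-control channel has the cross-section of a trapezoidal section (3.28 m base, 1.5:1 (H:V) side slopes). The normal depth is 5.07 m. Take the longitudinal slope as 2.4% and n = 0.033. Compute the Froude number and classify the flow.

supercritical

With bottom width b = 3.28 m and side slope z = 1.5: A = (b + zy)y = (3.28 + 1.5×5.07)×5.07 = 55.19 m²; P = b + 2y√(1+z²) = 3.28 + 2×5.07×1.803 = 21.56 m.
Hydraulic radius R = A/P = 55.19/21.56 = 2.56 m.
V = (1/n) R^(2/3) √S = (1/0.033) × 2.56^(2/3) × √0.024 = 8.784 m/s. Hydraulic depth D_h = A/T = 55.19/18.49 = 2.985 m.
Froude number Fr = V/√(g·D_h) = 8.784/√(9.81×2.985) = 1.62, which is greater than 1, so the flow is supercritical.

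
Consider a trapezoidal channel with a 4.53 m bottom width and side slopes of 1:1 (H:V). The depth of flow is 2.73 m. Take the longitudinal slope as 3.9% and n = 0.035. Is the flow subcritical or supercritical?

supercritical

With bottom width b = 4.53 m and side slope z = 1: A = (b + zy)y = (4.53 + 1×2.73)×2.73 = 19.82 m²; P = b + 2y√(1+z²) = 4.53 + 2×2.73×1.414 = 12.25 m.
Hydraulic radius R = A/P = 19.82/12.25 = 1.618 m.
V = (1/n) R^(2/3) √S = (1/0.035) × 1.618^(2/3) × √0.039 = 7.776 m/s. Hydraulic depth D_h = A/T = 19.82/9.99 = 1.984 m.
Froude number Fr = V/√(g·D_h) = 7.776/√(9.81×1.984) = 1.76, which is greater than 1, so the flow is supercritical.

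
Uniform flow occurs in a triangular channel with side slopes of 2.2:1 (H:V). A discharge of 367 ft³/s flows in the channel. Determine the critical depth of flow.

y_c = 4.44 ft

At critical depth, Q² T / (g A³) = 1, i.e. A³/T = Q²/g = 367²/32.2 = 4183.
Trying y = 5.33 ft: A³/T = 10410 — over.
Trying y = 3.08 ft: A³/T = 670.8 — short.
Trying y = 4.44 ft: A³/T = 4176 — ≈ 4183.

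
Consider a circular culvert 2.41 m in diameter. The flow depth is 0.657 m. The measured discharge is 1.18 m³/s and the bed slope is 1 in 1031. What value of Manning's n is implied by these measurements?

n = 0.014

For a circular section of diameter D = 2.41 m at depth y = 0.657 m, the central angle is θ = 2 arccos(1 − 2y/D) = 2.197 rad. Then A = (D²/8)(θ − sin θ) = 1.007 m² and P = Dθ/2 = 2.648 m.
Hydraulic radius R = A/P = 1.007/2.648 = 0.3804 m.
Rearranging Manning's equation: n = (1/Q) A R^(2/3) S^(1/2) = (1/1.18) × 1.007 × 0.3804^(2/3) × √0.0009699 = 0.014.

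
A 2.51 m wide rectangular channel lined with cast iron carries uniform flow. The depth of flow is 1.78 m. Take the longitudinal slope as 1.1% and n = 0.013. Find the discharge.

Flow area A = b·y = 2.51 × 1.78 = 4.468 m². Wetted perimeter P = b + 2y = 2.51 + 2×1.78 = 6.07 m.
Hydraulic radius R = A/P = 4.468/6.07 = 0.736 m.
Manning's equation: Q = (1/n) A R^(2/3) S^(1/2) = (1/0.013) × 4.468 × 0.736^(2/3) × 0.011^(1/2) = 29.4 m³/s.

Q = 29.4 m³/s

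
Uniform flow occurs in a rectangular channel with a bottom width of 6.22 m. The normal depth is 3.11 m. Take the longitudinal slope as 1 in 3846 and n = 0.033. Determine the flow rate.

Q = 12.7 m³/s

Flow area A = b·y = 6.22 × 3.11 = 19.34 m². Wetted perimeter P = b + 2y = 6.22 + 2×3.11 = 12.44 m.
Hydraulic radius R = A/P = 19.34/12.44 = 1.555 m.
Manning's equation: Q = (1/n) A R^(2/3) S^(1/2) = (1/0.033) × 19.34 × 1.555^(2/3) × 0.00026^(1/2) = 12.7 m³/s.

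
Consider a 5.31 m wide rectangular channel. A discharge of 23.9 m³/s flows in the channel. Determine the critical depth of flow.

y_c = 1.27 m

For a rectangular channel, critical depth y_c = (q²/g)^(1/3) where q = Q/b = 23.9/5.31 = 4.501 m²/s.
So y_c = (4.501²/9.81)^(1/3) = 1.27 m.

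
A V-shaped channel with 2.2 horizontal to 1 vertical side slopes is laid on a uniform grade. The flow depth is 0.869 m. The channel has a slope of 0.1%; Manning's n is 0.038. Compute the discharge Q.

For a triangular section with side slope z = 2.2: A = zy² = 2.2×0.869² = 1.661 m²; P = 2y√(1+z²) = 2×0.869×2.417 = 4.2 m.
Hydraulic radius R = A/P = 1.661/4.2 = 0.3956 m.
Manning's equation: Q = (1/n) A R^(2/3) S^(1/2) = (1/0.038) × 1.661 × 0.3956^(2/3) × 0.001^(1/2) = 0.745 m³/s.

Q = 0.745 m³/s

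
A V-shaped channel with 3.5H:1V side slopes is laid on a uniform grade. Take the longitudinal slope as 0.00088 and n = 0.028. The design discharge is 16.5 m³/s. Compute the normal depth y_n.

y_n = 2.1 m

Manning's equation rearranged: A R^(2/3) = nQ / (1·√S) = 0.028 × 16.5 / (√0.00088) = 15.57.
Trying y = 2.4 m: A R^(2/3) = 22.18 — too large.
Trying y = 1.46 m: A R^(2/3) = 5.892 — too small.
Trying y = 2.1 m: A R^(2/3) = 15.53 — close enough.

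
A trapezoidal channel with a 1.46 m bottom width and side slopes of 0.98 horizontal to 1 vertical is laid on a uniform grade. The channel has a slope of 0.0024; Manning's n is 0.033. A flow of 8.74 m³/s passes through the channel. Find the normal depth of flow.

y_n = 1.88 m

Manning's equation rearranged: A R^(2/3) = nQ / (1·√S) = 0.033 × 8.74 / (√0.0024) = 5.887.
Try y = 1.45 m: A R^(2/3) = 3.469 — short.
Try y = 1.88 m: A R^(2/3) = 5.887 — matches.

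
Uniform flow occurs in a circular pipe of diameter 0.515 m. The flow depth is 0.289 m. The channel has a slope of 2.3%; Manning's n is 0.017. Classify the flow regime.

For a circular section of diameter D = 0.515 m at depth y = 0.289 m, the central angle is θ = 2 arccos(1 − 2y/D) = 3.387 rad. Then A = (D²/8)(θ − sin θ) = 0.1203 m² and P = Dθ/2 = 0.8721 m.
Hydraulic radius R = A/P = 0.1203/0.8721 = 0.138 m.
V = (1/n) R^(2/3) √S = (1/0.017) × 0.138^(2/3) × √0.023 = 2.382 m/s. Hydraulic depth D_h = A/T = 0.1203/0.5111 = 0.2354 m.
Froude number Fr = V/√(g·D_h) = 2.382/√(9.81×0.2354) = 1.57, which is greater than 1, so the flow is supercritical.

supercritical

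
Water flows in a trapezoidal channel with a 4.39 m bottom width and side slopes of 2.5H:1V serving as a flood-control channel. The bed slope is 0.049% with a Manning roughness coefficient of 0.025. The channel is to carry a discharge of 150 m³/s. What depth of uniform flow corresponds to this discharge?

y_n = 5.08 m

Manning's equation rearranged: A R^(2/3) = nQ / (1·√S) = 0.025 × 150 / (√0.00049) = 169.4.
Try y = 5.75 m: A R^(2/3) = 227 — over.
Try y = 5.08 m: A R^(2/3) = 169.8 — matches.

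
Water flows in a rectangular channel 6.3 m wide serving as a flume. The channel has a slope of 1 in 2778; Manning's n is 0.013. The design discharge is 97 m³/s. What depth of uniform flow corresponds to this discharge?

y_n = 6.41 m

Manning's equation rearranged: A R^(2/3) = nQ / (1·√S) = 0.013 × 97 / (√0.00036) = 66.46.
At y = 5.38 m: A R^(2/3) = 53.57 — short.
At y = 6.41 m: A R^(2/3) = 66.48 — close enough.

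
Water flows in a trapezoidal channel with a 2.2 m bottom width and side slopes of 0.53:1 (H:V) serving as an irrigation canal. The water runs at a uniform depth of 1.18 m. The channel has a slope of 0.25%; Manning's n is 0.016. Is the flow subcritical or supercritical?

With bottom width b = 2.2 m and side slope z = 0.53: A = (b + zy)y = (2.2 + 0.53×1.18)×1.18 = 3.334 m²; P = b + 2y√(1+z²) = 2.2 + 2×1.18×1.132 = 4.871 m.
Hydraulic radius R = A/P = 3.334/4.871 = 0.6845 m.
V = (1/n) R^(2/3) √S = (1/0.016) × 0.6845^(2/3) × √0.0025 = 2.427 m/s. Hydraulic depth D_h = A/T = 3.334/3.451 = 0.9661 m.
Froude number Fr = V/√(g·D_h) = 2.427/√(9.81×0.9661) = 0.788, which is less than 1, so the flow is subcritical.

subcritical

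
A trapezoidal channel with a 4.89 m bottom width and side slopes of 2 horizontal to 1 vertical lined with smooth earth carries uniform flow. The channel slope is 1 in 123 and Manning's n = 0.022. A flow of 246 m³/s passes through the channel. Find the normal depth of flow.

y_n = 3.33 m

Manning's equation rearranged: A R^(2/3) = nQ / (1·√S) = 0.022 × 246 / (√0.00813) = 60.02.
Trying y = 3.85 m: A R^(2/3) = 81.81 — over.
Trying y = 3.33 m: A R^(2/3) = 59.91 — ≈ 60.02.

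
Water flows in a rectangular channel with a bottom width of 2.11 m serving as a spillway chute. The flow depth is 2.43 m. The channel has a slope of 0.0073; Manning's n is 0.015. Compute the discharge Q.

Flow area A = b·y = 2.11 × 2.43 = 5.127 m². Wetted perimeter P = b + 2y = 2.11 + 2×2.43 = 6.97 m.
Hydraulic radius R = A/P = 5.127/6.97 = 0.7356 m.
Manning's equation: Q = (1/n) A R^(2/3) S^(1/2) = (1/0.015) × 5.127 × 0.7356^(2/3) × 0.0073^(1/2) = 23.8 m³/s.

Q = 23.8 m³/s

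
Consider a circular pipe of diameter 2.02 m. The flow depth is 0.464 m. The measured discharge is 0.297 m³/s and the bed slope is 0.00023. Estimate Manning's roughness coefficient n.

For a circular section of diameter D = 2.02 m at depth y = 0.464 m, the central angle is θ = 2 arccos(1 − 2y/D) = 1.999 rad. Then A = (D²/8)(θ − sin θ) = 0.5558 m² and P = Dθ/2 = 2.019 m.
Hydraulic radius R = A/P = 0.5558/2.019 = 0.2752 m.
Rearranging Manning's equation: n = (1/Q) A R^(2/3) S^(1/2) = (1/0.297) × 0.5558 × 0.2752^(2/3) × √0.00023 = 0.012.

n = 0.012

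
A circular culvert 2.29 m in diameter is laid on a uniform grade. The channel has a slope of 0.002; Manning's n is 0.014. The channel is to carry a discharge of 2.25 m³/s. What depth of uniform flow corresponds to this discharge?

y_n = 0.777 m

Manning's equation rearranged: A R^(2/3) = nQ / (1·√S) = 0.014 × 2.25 / (√0.002) = 0.7044.
Trying y = 0.67 m: A R^(2/3) = 0.5297 — low.
Trying y = 0.909 m: A R^(2/3) = 0.9436 — high.
Trying y = 0.777 m: A R^(2/3) = 0.7041 — ≈ 0.7044.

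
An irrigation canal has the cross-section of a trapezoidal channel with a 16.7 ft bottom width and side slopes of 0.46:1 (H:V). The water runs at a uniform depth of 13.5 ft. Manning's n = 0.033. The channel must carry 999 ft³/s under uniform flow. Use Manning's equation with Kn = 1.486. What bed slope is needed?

S = 0.00041

With bottom width b = 16.7 ft and side slope z = 0.46: A = (b + zy)y = (16.7 + 0.46×13.5)×13.5 = 309.3 ft²; P = b + 2y√(1+z²) = 16.7 + 2×13.5×1.101 = 46.42 ft.
Hydraulic radius R = A/P = 309.3/46.42 = 6.663 ft.
From Manning's equation, S = [nQ / (1.486 A R^(2/3))]² = [0.033 × 999 / (1.486 × 309.3 × 6.663^(2/3))]² = 0.00041.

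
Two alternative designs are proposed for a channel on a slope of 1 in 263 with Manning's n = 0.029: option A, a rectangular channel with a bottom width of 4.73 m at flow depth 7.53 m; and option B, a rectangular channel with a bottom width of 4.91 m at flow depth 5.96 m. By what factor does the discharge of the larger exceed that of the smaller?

1.25

Channel A: Flow area A = b·y = 4.73 × 7.53 = 35.62 m². Wetted perimeter P = b + 2y = 4.73 + 2×7.53 = 19.79 m. Hydraulic radius R = A/P = 35.62/19.79 = 1.8 m. Q_A = (1/0.029)·35.62·1.8^(2/3)·√0.003802 = 112.1 m³/s.
Channel B: Flow area A = b·y = 4.91 × 5.96 = 29.26 m². Wetted perimeter P = b + 2y = 4.91 + 2×5.96 = 16.83 m. Hydraulic radius R = A/P = 29.26/16.83 = 1.739 m. Q_B = (1/0.029)·29.26·1.739^(2/3)·√0.003802 = 89.97 m³/s.
The larger discharge is 112.1 m³/s and the smaller is 89.97 m³/s; the ratio is 1.25.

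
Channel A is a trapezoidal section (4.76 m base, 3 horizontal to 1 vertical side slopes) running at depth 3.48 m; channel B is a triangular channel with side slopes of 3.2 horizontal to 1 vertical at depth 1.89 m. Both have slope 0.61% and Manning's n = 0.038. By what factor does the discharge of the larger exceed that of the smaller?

Channel A: With bottom width b = 4.76 m and side slope z = 3: A = (b + zy)y = (4.76 + 3×3.48)×3.48 = 52.9 m²; P = b + 2y√(1+z²) = 4.76 + 2×3.48×3.162 = 26.77 m. Hydraulic radius R = A/P = 52.9/26.77 = 1.976 m. Q_A = (1/0.038)·52.9·1.976^(2/3)·√0.0061 = 171.2 m³/s.
Channel B: For a triangular section with side slope z = 3.2: A = zy² = 3.2×1.89² = 11.43 m²; P = 2y√(1+z²) = 2×1.89×3.353 = 12.67 m. Hydraulic radius R = A/P = 11.43/12.67 = 0.902 m. Q_B = (1/0.038)·11.43·0.902^(2/3)·√0.0061 = 21.93 m³/s.
The larger discharge is 171.2 m³/s and the smaller is 21.93 m³/s; the ratio is 7.81.

7.81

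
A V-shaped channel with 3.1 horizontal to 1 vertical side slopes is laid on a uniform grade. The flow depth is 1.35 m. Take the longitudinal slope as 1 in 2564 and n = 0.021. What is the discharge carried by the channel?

Q = 3.96 m³/s

For a triangular section with side slope z = 3.1: A = zy² = 3.1×1.35² = 5.65 m²; P = 2y√(1+z²) = 2×1.35×3.257 = 8.795 m.
Hydraulic radius R = A/P = 5.65/8.795 = 0.6424 m.
Manning's equation: Q = (1/n) A R^(2/3) S^(1/2) = (1/0.021) × 5.65 × 0.6424^(2/3) × 0.00039^(1/2) = 3.96 m³/s.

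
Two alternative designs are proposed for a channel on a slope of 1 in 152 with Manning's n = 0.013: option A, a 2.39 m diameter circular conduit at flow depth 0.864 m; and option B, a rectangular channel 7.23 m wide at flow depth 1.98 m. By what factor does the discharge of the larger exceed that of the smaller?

19

Channel A: For a circular section of diameter D = 2.39 m at depth y = 0.864 m, the central angle is θ = 2 arccos(1 − 2y/D) = 2.58 rad. Then A = (D²/8)(θ − sin θ) = 1.462 m² and P = Dθ/2 = 3.083 m. Hydraulic radius R = A/P = 1.462/3.083 = 0.4742 m. Q_A = (1/0.013)·1.462·0.4742^(2/3)·√0.006579 = 5.548 m³/s.
Channel B: Flow area A = b·y = 7.23 × 1.98 = 14.32 m². Wetted perimeter P = b + 2y = 7.23 + 2×1.98 = 11.19 m. Hydraulic radius R = A/P = 14.32/11.19 = 1.279 m. Q_B = (1/0.013)·14.32·1.279^(2/3)·√0.006579 = 105.3 m³/s.
The larger discharge is 105.3 m³/s and the smaller is 5.548 m³/s; the ratio is 19.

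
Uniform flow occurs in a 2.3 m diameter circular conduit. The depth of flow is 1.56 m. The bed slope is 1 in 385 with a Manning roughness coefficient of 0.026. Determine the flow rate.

Q = 4.52 m³/s

For a circular section of diameter D = 2.3 m at depth y = 1.56 m, the central angle is θ = 2 arccos(1 − 2y/D) = 3.871 rad. Then A = (D²/8)(θ − sin θ) = 3 m² and P = Dθ/2 = 4.451 m.
Hydraulic radius R = A/P = 3/4.451 = 0.674 m.
Manning's equation: Q = (1/n) A R^(2/3) S^(1/2) = (1/0.026) × 3 × 0.674^(2/3) × 0.002597^(1/2) = 4.52 m³/s.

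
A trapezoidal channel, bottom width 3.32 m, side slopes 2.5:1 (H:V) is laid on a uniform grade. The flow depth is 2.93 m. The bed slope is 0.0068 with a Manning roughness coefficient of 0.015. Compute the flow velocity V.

With bottom width b = 3.32 m and side slope z = 2.5: A = (b + zy)y = (3.32 + 2.5×2.93)×2.93 = 31.19 m²; P = b + 2y√(1+z²) = 3.32 + 2×2.93×2.693 = 19.1 m.
Hydraulic radius R = A/P = 31.19/19.1 = 1.633 m.
From Manning's equation, V = (1/n) R^(2/3) S^(1/2) = (1/0.015) × 1.633^(2/3) × 0.0068^(1/2) = 7.62 m/s.

V = 7.62 m/s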